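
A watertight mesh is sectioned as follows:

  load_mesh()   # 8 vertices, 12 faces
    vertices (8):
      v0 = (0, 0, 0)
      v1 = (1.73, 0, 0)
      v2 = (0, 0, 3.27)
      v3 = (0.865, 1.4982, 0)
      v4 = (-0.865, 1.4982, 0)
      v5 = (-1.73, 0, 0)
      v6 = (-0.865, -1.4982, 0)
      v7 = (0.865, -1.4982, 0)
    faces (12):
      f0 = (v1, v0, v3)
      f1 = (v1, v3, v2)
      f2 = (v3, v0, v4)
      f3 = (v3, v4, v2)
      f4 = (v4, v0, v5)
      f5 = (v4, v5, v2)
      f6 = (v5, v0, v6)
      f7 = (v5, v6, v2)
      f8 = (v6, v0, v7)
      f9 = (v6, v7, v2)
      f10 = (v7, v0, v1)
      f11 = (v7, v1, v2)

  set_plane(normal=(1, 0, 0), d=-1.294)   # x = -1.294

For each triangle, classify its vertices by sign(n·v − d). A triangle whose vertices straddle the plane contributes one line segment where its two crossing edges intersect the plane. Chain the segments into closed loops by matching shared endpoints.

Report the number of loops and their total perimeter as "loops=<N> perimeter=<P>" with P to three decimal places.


Straddling triangles (4 of 12):
  (v4,v0,v5) [++-] → (-1.294, 0, 0)–(-1.294, 0.755162, 0)  len=0.7552
  (v4,v5,v2) [+-+] → (-1.294, 0.755162, 0)–(-1.294, 0, 0.824116)  len=1.1178
  (v5,v0,v6) [-++] → (-1.294, 0, 0)–(-1.294, -0.755162, 0)  len=0.7552
  (v5,v6,v2) [-++] → (-1.294, -0.755162, 0)–(-1.294, 0, 0.824116)  len=1.1178

Chained into 1 loop(s):
  loop 1: 4 segments, perimeter = 3.7459
Total perimeter = 3.746

loops=1 perimeter=3.746


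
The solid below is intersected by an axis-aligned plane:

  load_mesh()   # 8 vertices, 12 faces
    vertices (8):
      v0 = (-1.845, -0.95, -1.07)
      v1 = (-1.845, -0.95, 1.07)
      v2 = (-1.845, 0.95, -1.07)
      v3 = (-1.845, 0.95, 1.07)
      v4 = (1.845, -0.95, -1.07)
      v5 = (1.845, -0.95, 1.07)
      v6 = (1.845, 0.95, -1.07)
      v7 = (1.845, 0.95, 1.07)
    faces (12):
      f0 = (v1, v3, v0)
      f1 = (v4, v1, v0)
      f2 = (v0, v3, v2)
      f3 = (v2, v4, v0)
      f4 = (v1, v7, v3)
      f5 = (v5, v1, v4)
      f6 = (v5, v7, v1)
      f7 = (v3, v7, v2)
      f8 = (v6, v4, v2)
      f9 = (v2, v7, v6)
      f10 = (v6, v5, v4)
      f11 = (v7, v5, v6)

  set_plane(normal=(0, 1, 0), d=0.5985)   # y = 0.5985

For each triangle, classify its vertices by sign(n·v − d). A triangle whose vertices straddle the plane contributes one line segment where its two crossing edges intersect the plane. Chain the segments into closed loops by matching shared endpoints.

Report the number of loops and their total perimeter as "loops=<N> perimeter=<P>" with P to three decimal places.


loops=1 perimeter=11.660

Straddling triangles (8 of 12):
  (v1,v3,v0) [-+-] → (-1.845, 0.5985, 1.07)–(-1.845, 0.5985, 0.6741)  len=0.3959
  (v0,v3,v2) [-++] → (-1.845, 0.5985, 0.6741)–(-1.845, 0.5985, -1.07)  len=1.7441
  (v2,v4,v0) [+--] → (-1.16235, 0.5985, -1.07)–(-1.845, 0.5985, -1.07)  len=0.6826
  (v1,v7,v3) [-++] → (1.16235, 0.5985, 1.07)–(-1.845, 0.5985, 1.07)  len=3.0074
  (v5,v7,v1) [-+-] → (1.845, 0.5985, 1.07)–(1.16235, 0.5985, 1.07)  len=0.6826
  (v6,v4,v2) [+-+] → (1.845, 0.5985, -1.07)–(-1.16235, 0.5985, -1.07)  len=3.0074
  (v6,v5,v4) [+--] → (1.845, 0.5985, -0.6741)–(1.845, 0.5985, -1.07)  len=0.3959
  (v7,v5,v6) [+-+] → (1.845, 0.5985, 1.07)–(1.845, 0.5985, -0.6741)  len=1.7441

Chained into 1 loop(s):
  loop 1: 8 segments, perimeter = 11.6600
Total perimeter = 11.660


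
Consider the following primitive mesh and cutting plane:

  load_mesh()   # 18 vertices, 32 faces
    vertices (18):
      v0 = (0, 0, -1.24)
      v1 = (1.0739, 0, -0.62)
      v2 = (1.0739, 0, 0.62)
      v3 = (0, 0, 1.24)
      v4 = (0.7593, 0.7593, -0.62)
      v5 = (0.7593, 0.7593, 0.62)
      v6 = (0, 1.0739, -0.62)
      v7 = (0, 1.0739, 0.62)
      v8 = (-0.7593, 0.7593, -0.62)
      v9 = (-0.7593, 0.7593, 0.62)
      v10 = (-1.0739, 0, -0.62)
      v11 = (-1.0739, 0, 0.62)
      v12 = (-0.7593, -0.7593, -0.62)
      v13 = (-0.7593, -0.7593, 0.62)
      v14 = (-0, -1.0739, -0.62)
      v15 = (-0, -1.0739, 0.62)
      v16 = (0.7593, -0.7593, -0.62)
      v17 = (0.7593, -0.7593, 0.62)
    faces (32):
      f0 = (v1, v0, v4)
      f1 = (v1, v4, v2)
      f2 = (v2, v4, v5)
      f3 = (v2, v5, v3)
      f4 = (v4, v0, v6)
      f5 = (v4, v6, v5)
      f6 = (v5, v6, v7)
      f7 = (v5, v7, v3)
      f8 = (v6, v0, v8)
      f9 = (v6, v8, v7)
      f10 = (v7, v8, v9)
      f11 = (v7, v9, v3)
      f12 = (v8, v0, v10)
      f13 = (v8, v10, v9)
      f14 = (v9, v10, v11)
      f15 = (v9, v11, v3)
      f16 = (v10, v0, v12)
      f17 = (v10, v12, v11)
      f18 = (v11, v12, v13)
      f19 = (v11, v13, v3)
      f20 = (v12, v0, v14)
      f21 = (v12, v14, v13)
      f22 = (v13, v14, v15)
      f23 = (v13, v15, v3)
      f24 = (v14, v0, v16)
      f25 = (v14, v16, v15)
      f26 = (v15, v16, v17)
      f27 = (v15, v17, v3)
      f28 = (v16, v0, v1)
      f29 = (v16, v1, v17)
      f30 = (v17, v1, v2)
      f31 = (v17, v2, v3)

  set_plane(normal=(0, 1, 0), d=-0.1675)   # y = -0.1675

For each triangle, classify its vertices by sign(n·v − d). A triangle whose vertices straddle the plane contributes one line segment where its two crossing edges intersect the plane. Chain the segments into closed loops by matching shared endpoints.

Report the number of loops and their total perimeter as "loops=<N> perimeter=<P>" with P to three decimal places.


loops=1 perimeter=7.035

Straddling triangles (12 of 32):
  (v10,v0,v12) [++-] → (-0.1675, -0.1675, -1.10323)–(-1.0045, -0.1675, -0.62)  len=0.9665
  (v10,v12,v11) [+-+] → (-1.0045, -0.1675, -0.62)–(-1.0045, -0.1675, 0.346459)  len=0.9665
  (v11,v12,v13) [+--] → (-1.0045, -0.1675, 0.346459)–(-1.0045, -0.1675, 0.62)  len=0.2735
  (v11,v13,v3) [+-+] → (-1.0045, -0.1675, 0.62)–(-0.1675, -0.1675, 1.10323)  len=0.9665
  (v12,v0,v14) [-+-] → (-0.1675, -0.1675, -1.10323)–(0, -0.1675, -1.1433)  len=0.1722
  (v13,v15,v3) [--+] → (0, -0.1675, 1.1433)–(-0.1675, -0.1675, 1.10323)  len=0.1722
  (v14,v0,v16) [-+-] → (0, -0.1675, -1.1433)–(0.1675, -0.1675, -1.10323)  len=0.1722
  (v15,v17,v3) [--+] → (0.1675, -0.1675, 1.10323)–(0, -0.1675, 1.1433)  len=0.1722
  (v16,v0,v1) [-++] → (0.1675, -0.1675, -1.10323)–(1.0045, -0.1675, -0.62)  len=0.9665
  (v16,v1,v17) [-+-] → (1.0045, -0.1675, -0.62)–(1.0045, -0.1675, -0.346459)  len=0.2735
  (v17,v1,v2) [-++] → (1.0045, -0.1675, -0.346459)–(1.0045, -0.1675, 0.62)  len=0.9665
  (v17,v2,v3) [-++] → (1.0045, -0.1675, 0.62)–(0.1675, -0.1675, 1.10323)  len=0.9665

Chained into 1 loop(s):
  loop 1: 12 segments, perimeter = 7.0348
Total perimeter = 7.035


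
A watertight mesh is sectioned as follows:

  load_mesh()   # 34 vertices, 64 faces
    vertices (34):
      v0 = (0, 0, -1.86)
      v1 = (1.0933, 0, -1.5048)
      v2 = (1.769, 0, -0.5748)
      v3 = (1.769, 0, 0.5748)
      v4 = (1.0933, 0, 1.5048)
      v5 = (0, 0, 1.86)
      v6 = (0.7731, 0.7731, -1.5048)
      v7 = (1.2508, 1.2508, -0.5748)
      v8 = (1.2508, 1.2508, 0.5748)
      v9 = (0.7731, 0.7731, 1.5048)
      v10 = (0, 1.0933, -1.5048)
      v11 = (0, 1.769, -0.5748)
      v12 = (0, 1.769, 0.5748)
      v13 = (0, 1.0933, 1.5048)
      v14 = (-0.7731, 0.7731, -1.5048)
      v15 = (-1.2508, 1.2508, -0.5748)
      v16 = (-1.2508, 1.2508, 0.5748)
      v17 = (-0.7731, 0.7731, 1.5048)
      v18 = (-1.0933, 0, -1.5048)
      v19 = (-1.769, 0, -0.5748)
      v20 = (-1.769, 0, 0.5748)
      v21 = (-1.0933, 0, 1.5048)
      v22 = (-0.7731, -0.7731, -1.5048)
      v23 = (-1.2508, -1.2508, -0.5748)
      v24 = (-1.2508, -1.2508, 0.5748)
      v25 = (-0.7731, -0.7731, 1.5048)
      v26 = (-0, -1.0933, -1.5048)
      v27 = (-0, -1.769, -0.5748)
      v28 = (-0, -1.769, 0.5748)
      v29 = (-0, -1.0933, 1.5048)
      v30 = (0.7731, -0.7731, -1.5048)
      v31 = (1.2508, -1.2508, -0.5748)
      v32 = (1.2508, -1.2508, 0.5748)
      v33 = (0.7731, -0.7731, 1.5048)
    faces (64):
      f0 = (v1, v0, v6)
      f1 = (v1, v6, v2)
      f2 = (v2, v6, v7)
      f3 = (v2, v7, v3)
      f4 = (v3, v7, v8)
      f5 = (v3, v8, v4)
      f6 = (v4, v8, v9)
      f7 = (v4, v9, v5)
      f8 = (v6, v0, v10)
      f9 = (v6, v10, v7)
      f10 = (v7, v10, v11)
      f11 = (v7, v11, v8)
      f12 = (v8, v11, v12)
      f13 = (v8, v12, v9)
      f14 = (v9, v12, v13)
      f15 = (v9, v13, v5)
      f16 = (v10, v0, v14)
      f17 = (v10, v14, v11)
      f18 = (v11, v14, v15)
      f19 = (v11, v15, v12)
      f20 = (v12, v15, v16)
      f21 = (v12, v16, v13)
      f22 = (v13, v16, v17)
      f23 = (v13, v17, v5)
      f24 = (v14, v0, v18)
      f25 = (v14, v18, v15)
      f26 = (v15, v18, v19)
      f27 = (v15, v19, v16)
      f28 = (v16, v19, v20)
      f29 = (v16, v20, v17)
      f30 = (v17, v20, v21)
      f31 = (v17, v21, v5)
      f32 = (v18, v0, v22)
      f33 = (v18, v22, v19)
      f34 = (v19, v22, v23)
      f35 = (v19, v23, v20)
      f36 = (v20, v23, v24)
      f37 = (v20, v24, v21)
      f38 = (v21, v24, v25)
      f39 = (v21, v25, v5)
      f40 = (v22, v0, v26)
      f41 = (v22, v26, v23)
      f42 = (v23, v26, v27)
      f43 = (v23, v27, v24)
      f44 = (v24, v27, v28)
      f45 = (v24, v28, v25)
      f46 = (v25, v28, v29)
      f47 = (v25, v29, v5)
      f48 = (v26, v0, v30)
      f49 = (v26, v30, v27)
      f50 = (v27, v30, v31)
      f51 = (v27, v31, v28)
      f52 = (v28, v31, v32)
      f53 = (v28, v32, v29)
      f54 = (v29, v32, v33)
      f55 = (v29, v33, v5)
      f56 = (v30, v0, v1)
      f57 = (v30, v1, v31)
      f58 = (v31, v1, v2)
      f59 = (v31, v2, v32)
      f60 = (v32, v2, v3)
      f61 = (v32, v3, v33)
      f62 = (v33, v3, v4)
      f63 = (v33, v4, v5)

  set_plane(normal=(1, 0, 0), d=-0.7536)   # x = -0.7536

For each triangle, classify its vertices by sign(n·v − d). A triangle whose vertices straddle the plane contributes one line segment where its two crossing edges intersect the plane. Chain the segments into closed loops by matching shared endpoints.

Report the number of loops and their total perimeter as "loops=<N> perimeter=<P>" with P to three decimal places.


Straddling triangles (20 of 64):
  (v10,v0,v14) [++-] → (-0.7536, 0.7536, -1.51376)–(-0.7536, 0.781176, -1.5048)  len=0.0290
  (v10,v14,v11) [+-+] → (-0.7536, 0.781176, -1.5048)–(-0.7536, 0.79822, -1.48134)  len=0.0290
  (v11,v14,v15) [+--] → (-0.7536, 0.79822, -1.48134)–(-0.7536, 1.45679, -0.5748)  len=1.1205
  (v11,v15,v12) [+-+] → (-0.7536, 1.45679, -0.5748)–(-0.7536, 1.45679, -0.117828)  len=0.4570
  (v12,v15,v16) [+--] → (-0.7536, 1.45679, -0.117828)–(-0.7536, 1.45679, 0.5748)  len=0.6926
  (v12,v16,v13) [+-+] → (-0.7536, 1.45679, 0.5748)–(-0.7536, 1.18819, 0.94448)  len=0.4570
  (v13,v16,v17) [+--] → (-0.7536, 1.18819, 0.94448)–(-0.7536, 0.781176, 1.5048)  len=0.6925
  (v13,v17,v5) [+-+] → (-0.7536, 0.781176, 1.5048)–(-0.7536, 0.7536, 1.51376)  len=0.0290
  (v14,v0,v18) [-+-] → (-0.7536, 0.7536, -1.51376)–(-0.7536, 0, -1.61516)  len=0.7604
  (v17,v21,v5) [--+] → (-0.7536, 0, 1.61516)–(-0.7536, 0.7536, 1.51376)  len=0.7604
  (v18,v0,v22) [-+-] → (-0.7536, 0, -1.61516)–(-0.7536, -0.7536, -1.51376)  len=0.7604
  (v21,v25,v5) [--+] → (-0.7536, -0.7536, 1.51376)–(-0.7536, 0, 1.61516)  len=0.7604
  (v22,v0,v26) [-++] → (-0.7536, -0.7536, -1.51376)–(-0.7536, -0.781176, -1.5048)  len=0.0290
  (v22,v26,v23) [-+-] → (-0.7536, -0.781176, -1.5048)–(-0.7536, -1.18819, -0.94448)  len=0.6925
  (v23,v26,v27) [-++] → (-0.7536, -1.18819, -0.94448)–(-0.7536, -1.45679, -0.5748)  len=0.4570
  (v23,v27,v24) [-+-] → (-0.7536, -1.45679, -0.5748)–(-0.7536, -1.45679, 0.117828)  len=0.6926
  (v24,v27,v28) [-++] → (-0.7536, -1.45679, 0.117828)–(-0.7536, -1.45679, 0.5748)  len=0.4570
  (v24,v28,v25) [-+-] → (-0.7536, -1.45679, 0.5748)–(-0.7536, -0.79822, 1.48134)  len=1.1205
  (v25,v28,v29) [-++] → (-0.7536, -0.79822, 1.48134)–(-0.7536, -0.781176, 1.5048)  len=0.0290
  (v25,v29,v5) [-++] → (-0.7536, -0.781176, 1.5048)–(-0.7536, -0.7536, 1.51376)  len=0.0290

Chained into 1 loop(s):
  loop 1: 20 segments, perimeter = 10.0547
Total perimeter = 10.055

loops=1 perimeter=10.055


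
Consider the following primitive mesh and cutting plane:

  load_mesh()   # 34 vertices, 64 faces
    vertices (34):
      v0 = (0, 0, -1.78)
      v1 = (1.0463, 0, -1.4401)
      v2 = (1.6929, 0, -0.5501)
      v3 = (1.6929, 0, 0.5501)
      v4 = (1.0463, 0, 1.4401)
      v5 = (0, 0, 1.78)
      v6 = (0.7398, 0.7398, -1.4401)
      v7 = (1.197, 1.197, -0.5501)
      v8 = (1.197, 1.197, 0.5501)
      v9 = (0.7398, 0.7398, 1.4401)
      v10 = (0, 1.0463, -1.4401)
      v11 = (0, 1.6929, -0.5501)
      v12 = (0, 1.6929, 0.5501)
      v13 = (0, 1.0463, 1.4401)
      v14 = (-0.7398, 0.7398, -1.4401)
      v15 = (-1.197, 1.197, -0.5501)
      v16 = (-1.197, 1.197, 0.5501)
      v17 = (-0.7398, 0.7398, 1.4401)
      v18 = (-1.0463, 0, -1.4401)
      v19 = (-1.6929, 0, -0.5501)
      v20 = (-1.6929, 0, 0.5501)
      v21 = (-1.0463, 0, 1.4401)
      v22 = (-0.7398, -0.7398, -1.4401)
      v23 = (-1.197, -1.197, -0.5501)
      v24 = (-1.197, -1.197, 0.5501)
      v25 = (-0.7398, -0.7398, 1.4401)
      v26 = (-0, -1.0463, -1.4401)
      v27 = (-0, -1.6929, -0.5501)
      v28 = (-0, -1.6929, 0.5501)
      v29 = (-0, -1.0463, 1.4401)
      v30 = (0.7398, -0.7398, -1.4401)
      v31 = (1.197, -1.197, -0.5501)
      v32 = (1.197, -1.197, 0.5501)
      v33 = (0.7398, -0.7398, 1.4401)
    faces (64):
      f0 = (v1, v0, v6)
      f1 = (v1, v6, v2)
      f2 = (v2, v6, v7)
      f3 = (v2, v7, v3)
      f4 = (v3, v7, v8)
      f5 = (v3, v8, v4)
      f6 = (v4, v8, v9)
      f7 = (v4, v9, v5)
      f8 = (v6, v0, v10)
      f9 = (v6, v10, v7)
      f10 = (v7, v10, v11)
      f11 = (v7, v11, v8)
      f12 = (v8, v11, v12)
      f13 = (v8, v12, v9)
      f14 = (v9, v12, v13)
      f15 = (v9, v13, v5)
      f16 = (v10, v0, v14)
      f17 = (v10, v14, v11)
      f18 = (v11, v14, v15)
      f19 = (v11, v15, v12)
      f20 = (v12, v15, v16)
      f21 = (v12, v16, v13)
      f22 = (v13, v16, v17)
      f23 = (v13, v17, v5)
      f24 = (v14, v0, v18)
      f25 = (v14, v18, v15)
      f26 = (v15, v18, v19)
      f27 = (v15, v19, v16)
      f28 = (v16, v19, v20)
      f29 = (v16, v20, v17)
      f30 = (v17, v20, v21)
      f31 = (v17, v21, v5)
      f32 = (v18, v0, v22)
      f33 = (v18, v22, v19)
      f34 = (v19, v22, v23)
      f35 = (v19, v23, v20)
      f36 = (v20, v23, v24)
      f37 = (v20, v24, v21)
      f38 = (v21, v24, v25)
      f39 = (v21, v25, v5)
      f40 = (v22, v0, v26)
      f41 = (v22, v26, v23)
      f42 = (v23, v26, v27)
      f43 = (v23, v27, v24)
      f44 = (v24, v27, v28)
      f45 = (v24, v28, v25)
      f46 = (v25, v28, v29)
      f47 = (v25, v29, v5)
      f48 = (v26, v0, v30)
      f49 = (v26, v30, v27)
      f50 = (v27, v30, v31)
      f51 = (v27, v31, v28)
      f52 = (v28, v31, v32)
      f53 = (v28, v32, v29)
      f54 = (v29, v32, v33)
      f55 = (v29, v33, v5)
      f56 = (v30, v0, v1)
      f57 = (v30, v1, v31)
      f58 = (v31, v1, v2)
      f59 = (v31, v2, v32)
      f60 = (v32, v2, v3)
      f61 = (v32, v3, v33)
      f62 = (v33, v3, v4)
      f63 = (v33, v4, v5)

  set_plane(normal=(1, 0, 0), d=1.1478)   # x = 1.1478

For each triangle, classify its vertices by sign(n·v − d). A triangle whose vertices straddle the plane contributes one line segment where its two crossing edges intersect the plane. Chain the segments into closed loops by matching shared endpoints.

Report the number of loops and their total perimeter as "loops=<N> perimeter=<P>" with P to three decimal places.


Straddling triangles (18 of 64):
  (v1,v6,v2) [--+] → (1.1478, 0.423109, -1.05911)–(1.1478, 0, -1.30039)  len=0.4871
  (v2,v6,v7) [+-+] → (1.1478, 0.423109, -1.05911)–(1.1478, 1.1478, -0.645874)  len=0.8342
  (v3,v8,v4) [++-] → (1.1478, 0.806208, 0.840664)–(1.1478, 0, 1.30039)  len=0.9281
  (v4,v8,v9) [-+-] → (1.1478, 0.806208, 0.840664)–(1.1478, 1.1478, 0.645874)  len=0.3932
  (v6,v10,v7) [--+] → (1.1478, 1.19081, -0.586681)–(1.1478, 1.1478, -0.645874)  len=0.0732
  (v7,v10,v11) [+--] → (1.1478, 1.19081, -0.586681)–(1.1478, 1.21738, -0.5501)  len=0.0452
  (v7,v11,v8) [+-+] → (1.1478, 1.21738, -0.5501)–(1.1478, 1.21738, 0.504879)  len=1.0550
  (v8,v11,v12) [+--] → (1.1478, 1.21738, 0.504879)–(1.1478, 1.21738, 0.5501)  len=0.0452
  (v8,v12,v9) [+--] → (1.1478, 1.21738, 0.5501)–(1.1478, 1.1478, 0.645874)  len=0.1184
  (v27,v30,v31) [--+] → (1.1478, -1.1478, -0.645874)–(1.1478, -1.21738, -0.5501)  len=0.1184
  (v27,v31,v28) [-+-] → (1.1478, -1.21738, -0.5501)–(1.1478, -1.21738, -0.504879)  len=0.0452
  (v28,v31,v32) [-++] → (1.1478, -1.21738, -0.504879)–(1.1478, -1.21738, 0.5501)  len=1.0550
  (v28,v32,v29) [-+-] → (1.1478, -1.21738, 0.5501)–(1.1478, -1.19081, 0.586681)  len=0.0452
  (v29,v32,v33) [-+-] → (1.1478, -1.19081, 0.586681)–(1.1478, -1.1478, 0.645874)  len=0.0732
  (v30,v1,v31) [--+] → (1.1478, -0.806208, -0.840664)–(1.1478, -1.1478, -0.645874)  len=0.3932
  (v31,v1,v2) [+-+] → (1.1478, -0.806208, -0.840664)–(1.1478, 0, -1.30039)  len=0.9281
  (v32,v3,v33) [++-] → (1.1478, -0.423109, 1.05911)–(1.1478, -1.1478, 0.645874)  len=0.8342
  (v33,v3,v4) [-+-] → (1.1478, -0.423109, 1.05911)–(1.1478, 0, 1.30039)  len=0.4871

Chained into 1 loop(s):
  loop 1: 18 segments, perimeter = 7.9591
Total perimeter = 7.959

loops=1 perimeter=7.959


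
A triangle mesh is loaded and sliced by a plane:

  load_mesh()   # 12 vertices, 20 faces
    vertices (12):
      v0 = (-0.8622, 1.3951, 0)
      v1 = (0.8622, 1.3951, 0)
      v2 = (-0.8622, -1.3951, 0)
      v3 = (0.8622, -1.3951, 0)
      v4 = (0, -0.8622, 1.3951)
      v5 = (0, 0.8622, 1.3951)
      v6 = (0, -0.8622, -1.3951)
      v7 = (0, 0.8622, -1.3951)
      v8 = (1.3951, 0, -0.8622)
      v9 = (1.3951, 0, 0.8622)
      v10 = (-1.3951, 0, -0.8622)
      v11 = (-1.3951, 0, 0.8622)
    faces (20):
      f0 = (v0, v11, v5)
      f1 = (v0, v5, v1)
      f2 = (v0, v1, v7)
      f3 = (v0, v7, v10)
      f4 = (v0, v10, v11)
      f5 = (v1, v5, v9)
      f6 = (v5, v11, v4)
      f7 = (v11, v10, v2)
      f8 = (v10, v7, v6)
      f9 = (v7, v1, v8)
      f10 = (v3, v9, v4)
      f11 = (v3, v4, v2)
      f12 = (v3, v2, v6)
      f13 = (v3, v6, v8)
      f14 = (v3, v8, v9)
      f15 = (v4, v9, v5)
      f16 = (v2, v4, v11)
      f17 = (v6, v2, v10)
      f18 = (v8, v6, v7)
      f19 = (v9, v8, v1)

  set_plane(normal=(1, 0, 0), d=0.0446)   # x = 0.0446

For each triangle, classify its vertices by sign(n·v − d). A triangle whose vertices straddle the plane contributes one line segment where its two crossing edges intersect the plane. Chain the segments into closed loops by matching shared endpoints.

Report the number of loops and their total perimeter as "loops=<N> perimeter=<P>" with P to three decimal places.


Straddling triangles (10 of 20):
  (v0,v5,v1) [--+] → (0.0446, 0.889766, 1.32293)–(0.0446, 1.3951, 0)  len=1.4162
  (v0,v1,v7) [-+-] → (0.0446, 1.3951, 0)–(0.0446, 0.889766, -1.32293)  len=1.4162
  (v1,v5,v9) [+-+] → (0.0446, 0.889766, 1.32293)–(0.0446, 0.834636, 1.37806)  len=0.0780
  (v7,v1,v8) [-++] → (0.0446, 0.889766, -1.32293)–(0.0446, 0.834636, -1.37806)  len=0.0780
  (v3,v9,v4) [++-] → (0.0446, -0.834636, 1.37806)–(0.0446, -0.889766, 1.32293)  len=0.0780
  (v3,v4,v2) [+--] → (0.0446, -0.889766, 1.32293)–(0.0446, -1.3951, 0)  len=1.4162
  (v3,v2,v6) [+--] → (0.0446, -1.3951, 0)–(0.0446, -0.889766, -1.32293)  len=1.4162
  (v3,v6,v8) [+-+] → (0.0446, -0.889766, -1.32293)–(0.0446, -0.834636, -1.37806)  len=0.0780
  (v4,v9,v5) [-+-] → (0.0446, -0.834636, 1.37806)–(0.0446, 0.834636, 1.37806)  len=1.6693
  (v8,v6,v7) [+--] → (0.0446, -0.834636, -1.37806)–(0.0446, 0.834636, -1.37806)  len=1.6693

Chained into 1 loop(s):
  loop 1: 10 segments, perimeter = 9.3151
Total perimeter = 9.315

loops=1 perimeter=9.315


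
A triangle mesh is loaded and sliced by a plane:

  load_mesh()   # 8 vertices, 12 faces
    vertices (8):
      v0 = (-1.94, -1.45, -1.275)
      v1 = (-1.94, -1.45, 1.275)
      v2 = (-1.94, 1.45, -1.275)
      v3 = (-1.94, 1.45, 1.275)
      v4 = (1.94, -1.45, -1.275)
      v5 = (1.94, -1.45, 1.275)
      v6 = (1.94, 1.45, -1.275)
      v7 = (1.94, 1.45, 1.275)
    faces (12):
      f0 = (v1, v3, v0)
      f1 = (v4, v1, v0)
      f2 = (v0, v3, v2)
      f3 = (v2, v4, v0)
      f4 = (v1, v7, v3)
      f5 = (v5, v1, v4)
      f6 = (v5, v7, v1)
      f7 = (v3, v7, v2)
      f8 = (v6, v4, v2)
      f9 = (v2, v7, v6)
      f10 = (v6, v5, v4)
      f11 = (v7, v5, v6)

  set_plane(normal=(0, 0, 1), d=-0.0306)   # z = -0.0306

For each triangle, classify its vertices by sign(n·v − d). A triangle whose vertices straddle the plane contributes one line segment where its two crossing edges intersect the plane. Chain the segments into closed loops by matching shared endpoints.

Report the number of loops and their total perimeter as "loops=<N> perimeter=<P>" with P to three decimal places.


Straddling triangles (8 of 12):
  (v1,v3,v0) [++-] → (-1.94, -0.0348, -0.0306)–(-1.94, -1.45, -0.0306)  len=1.4152
  (v4,v1,v0) [-+-] → (0.04656, -1.45, -0.0306)–(-1.94, -1.45, -0.0306)  len=1.9866
  (v0,v3,v2) [-+-] → (-1.94, -0.0348, -0.0306)–(-1.94, 1.45, -0.0306)  len=1.4848
  (v5,v1,v4) [++-] → (0.04656, -1.45, -0.0306)–(1.94, -1.45, -0.0306)  len=1.8934
  (v3,v7,v2) [++-] → (-0.04656, 1.45, -0.0306)–(-1.94, 1.45, -0.0306)  len=1.8934
  (v2,v7,v6) [-+-] → (-0.04656, 1.45, -0.0306)–(1.94, 1.45, -0.0306)  len=1.9866
  (v6,v5,v4) [-+-] → (1.94, 0.0348, -0.0306)–(1.94, -1.45, -0.0306)  len=1.4848
  (v7,v5,v6) [++-] → (1.94, 0.0348, -0.0306)–(1.94, 1.45, -0.0306)  len=1.4152

Chained into 1 loop(s):
  loop 1: 8 segments, perimeter = 13.5600
Total perimeter = 13.560

loops=1 perimeter=13.560


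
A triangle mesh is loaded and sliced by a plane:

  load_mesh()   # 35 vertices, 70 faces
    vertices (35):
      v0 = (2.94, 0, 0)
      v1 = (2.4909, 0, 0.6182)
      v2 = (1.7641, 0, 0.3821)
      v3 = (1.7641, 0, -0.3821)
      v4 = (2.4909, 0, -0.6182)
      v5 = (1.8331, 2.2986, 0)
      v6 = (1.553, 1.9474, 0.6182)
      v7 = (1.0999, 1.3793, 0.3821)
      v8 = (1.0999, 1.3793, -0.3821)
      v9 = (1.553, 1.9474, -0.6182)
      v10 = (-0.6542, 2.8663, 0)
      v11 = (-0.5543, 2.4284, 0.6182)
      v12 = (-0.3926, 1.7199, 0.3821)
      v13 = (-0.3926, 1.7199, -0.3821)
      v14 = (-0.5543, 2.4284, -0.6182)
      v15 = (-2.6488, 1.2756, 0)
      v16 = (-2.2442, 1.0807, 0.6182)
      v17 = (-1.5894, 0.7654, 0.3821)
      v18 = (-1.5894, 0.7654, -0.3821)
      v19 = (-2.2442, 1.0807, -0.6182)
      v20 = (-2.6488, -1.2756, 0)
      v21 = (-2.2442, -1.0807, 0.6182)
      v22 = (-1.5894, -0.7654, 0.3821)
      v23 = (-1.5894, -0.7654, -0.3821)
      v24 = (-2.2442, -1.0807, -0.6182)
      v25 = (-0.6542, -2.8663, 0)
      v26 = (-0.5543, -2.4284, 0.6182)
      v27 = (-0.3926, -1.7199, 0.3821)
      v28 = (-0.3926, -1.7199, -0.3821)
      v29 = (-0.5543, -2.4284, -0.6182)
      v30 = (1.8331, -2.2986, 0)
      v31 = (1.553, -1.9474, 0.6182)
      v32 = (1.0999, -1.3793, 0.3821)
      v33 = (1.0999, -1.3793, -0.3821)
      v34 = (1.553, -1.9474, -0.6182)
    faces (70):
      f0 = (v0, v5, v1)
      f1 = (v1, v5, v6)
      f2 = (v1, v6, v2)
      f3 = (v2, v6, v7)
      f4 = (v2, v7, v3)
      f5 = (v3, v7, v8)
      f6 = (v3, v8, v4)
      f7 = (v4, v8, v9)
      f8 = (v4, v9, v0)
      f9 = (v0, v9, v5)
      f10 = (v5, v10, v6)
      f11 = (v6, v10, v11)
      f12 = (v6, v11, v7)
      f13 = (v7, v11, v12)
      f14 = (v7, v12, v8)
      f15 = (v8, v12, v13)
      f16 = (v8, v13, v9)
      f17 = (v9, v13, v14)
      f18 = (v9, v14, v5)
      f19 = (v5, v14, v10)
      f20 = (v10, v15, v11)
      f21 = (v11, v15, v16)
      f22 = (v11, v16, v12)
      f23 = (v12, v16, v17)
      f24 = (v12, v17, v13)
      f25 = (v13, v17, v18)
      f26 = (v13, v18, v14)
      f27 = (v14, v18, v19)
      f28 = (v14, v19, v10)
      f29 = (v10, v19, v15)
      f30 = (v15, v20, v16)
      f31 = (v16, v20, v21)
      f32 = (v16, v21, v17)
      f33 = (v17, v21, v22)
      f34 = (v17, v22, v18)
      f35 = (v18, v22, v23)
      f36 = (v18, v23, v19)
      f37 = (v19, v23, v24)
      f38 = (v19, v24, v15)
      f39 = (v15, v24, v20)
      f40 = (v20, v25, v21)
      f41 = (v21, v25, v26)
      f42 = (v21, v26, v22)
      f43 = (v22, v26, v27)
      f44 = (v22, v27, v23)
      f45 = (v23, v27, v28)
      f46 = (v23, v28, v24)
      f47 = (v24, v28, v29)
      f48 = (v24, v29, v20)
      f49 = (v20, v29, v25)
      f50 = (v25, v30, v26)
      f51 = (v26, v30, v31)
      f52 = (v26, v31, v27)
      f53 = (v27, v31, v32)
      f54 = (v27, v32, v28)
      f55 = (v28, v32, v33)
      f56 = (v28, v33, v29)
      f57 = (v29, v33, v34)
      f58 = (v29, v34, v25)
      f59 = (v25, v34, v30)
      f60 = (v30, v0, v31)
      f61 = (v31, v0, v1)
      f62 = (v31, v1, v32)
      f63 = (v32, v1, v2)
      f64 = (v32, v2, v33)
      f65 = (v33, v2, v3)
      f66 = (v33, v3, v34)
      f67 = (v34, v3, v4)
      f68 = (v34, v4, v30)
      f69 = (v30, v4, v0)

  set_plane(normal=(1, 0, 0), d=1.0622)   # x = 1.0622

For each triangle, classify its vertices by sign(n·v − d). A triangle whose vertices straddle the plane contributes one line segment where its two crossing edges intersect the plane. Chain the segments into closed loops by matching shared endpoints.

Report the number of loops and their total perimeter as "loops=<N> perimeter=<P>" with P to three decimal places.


Straddling triangles (20 of 70):
  (v5,v10,v6) [+-+] → (1.0622, 2.47455, 0)–(1.0622, 2.15173, 0.480735)  len=0.5791
  (v6,v10,v11) [+--] → (1.0622, 2.15173, 0.480735)–(1.0622, 2.05943, 0.6182)  len=0.1656
  (v6,v11,v7) [+-+] → (1.0622, 2.05943, 0.6182)–(1.0622, 1.40321, 0.387481)  len=0.6956
  (v7,v11,v12) [+--] → (1.0622, 1.40321, 0.387481)–(1.0622, 1.3879, 0.3821)  len=0.0162
  (v7,v12,v8) [+-+] → (1.0622, 1.3879, 0.3821)–(1.0622, 1.3879, -0.362797)  len=0.7449
  (v8,v12,v13) [+--] → (1.0622, 1.3879, -0.362797)–(1.0622, 1.3879, -0.3821)  len=0.0193
  (v8,v13,v9) [+-+] → (1.0622, 1.3879, -0.3821)–(1.0622, 1.89001, -0.558641)  len=0.5322
  (v9,v13,v14) [+--] → (1.0622, 1.89001, -0.558641)–(1.0622, 2.05943, -0.6182)  len=0.1796
  (v9,v14,v5) [+-+] → (1.0622, 2.05943, -0.6182)–(1.0622, 2.34051, -0.199619)  len=0.5042
  (v5,v14,v10) [+--] → (1.0622, 2.34051, -0.199619)–(1.0622, 2.47455, 0)  len=0.2404
  (v25,v30,v26) [-+-] → (1.0622, -2.47455, 0)–(1.0622, -2.34051, 0.199619)  len=0.2404
  (v26,v30,v31) [-++] → (1.0622, -2.34051, 0.199619)–(1.0622, -2.05943, 0.6182)  len=0.5042
  (v26,v31,v27) [-+-] → (1.0622, -2.05943, 0.6182)–(1.0622, -1.89001, 0.558641)  len=0.1796
  (v27,v31,v32) [-++] → (1.0622, -1.89001, 0.558641)–(1.0622, -1.3879, 0.3821)  len=0.5322
  (v27,v32,v28) [-+-] → (1.0622, -1.3879, 0.3821)–(1.0622, -1.3879, 0.362797)  len=0.0193
  (v28,v32,v33) [-++] → (1.0622, -1.3879, 0.362797)–(1.0622, -1.3879, -0.3821)  len=0.7449
  (v28,v33,v29) [-+-] → (1.0622, -1.3879, -0.3821)–(1.0622, -1.40321, -0.387481)  len=0.0162
  (v29,v33,v34) [-++] → (1.0622, -1.40321, -0.387481)–(1.0622, -2.05943, -0.6182)  len=0.6956
  (v29,v34,v25) [-+-] → (1.0622, -2.05943, -0.6182)–(1.0622, -2.15173, -0.480735)  len=0.1656
  (v25,v34,v30) [-++] → (1.0622, -2.15173, -0.480735)–(1.0622, -2.47455, 0)  len=0.5791

Chained into 2 loop(s):
  loop 1: 10 segments, perimeter = 3.6771
  loop 2: 10 segments, perimeter = 3.6771
Total perimeter = 7.354

loops=2 perimeter=7.354


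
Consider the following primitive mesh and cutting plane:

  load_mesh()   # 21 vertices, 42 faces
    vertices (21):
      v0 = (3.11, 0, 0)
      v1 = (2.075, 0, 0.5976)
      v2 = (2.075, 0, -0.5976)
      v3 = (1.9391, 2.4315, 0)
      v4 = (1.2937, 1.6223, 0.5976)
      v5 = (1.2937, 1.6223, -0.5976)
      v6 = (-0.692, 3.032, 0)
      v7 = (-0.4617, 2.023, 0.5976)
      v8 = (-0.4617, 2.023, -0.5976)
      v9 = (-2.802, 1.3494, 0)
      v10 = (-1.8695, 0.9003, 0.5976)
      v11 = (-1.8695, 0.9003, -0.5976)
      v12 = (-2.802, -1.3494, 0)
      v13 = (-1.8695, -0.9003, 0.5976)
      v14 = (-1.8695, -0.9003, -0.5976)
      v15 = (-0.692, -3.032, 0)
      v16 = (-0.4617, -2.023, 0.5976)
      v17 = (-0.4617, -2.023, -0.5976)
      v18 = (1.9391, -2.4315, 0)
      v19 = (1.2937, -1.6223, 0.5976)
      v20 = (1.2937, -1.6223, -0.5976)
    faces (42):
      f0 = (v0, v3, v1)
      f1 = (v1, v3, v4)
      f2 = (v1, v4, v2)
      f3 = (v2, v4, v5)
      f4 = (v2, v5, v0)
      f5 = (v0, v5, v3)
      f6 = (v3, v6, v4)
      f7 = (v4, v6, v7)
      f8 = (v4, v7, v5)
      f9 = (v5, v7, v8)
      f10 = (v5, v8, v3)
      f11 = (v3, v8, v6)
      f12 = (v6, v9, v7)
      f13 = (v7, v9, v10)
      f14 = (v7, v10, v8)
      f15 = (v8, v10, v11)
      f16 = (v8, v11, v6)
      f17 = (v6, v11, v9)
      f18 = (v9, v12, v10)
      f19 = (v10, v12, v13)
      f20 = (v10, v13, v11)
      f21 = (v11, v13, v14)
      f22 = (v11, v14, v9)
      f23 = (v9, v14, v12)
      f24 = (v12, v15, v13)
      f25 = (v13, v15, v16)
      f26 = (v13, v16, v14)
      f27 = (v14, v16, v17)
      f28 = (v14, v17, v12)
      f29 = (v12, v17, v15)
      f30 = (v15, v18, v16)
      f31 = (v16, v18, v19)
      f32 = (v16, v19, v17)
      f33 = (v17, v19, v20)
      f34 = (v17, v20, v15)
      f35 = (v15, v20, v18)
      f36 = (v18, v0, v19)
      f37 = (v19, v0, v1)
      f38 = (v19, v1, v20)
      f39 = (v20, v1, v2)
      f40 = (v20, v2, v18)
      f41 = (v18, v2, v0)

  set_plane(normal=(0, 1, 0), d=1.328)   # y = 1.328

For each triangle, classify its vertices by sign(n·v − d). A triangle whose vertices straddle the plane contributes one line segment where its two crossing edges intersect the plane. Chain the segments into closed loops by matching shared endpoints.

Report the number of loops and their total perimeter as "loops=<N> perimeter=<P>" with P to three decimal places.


loops=2 perimeter=7.954

Straddling triangles (14 of 42):
  (v0,v3,v1) [-+-] → (2.4705, 1.328, 0)–(2.00078, 1.328, 0.271212)  len=0.5424
  (v1,v3,v4) [-++] → (2.00078, 1.328, 0.271212)–(1.43543, 1.328, 0.5976)  len=0.6528
  (v1,v4,v2) [-+-] → (1.43543, 1.328, 0.5976)–(1.43543, 1.328, 0.38078)  len=0.2168
  (v2,v4,v5) [-++] → (1.43543, 1.328, 0.38078)–(1.43543, 1.328, -0.5976)  len=0.9784
  (v2,v5,v0) [-+-] → (1.43543, 1.328, -0.5976)–(1.62319, 1.328, -0.48919)  len=0.2168
  (v0,v5,v3) [-++] → (1.62319, 1.328, -0.48919)–(2.4705, 1.328, 0)  len=0.9784
  (v7,v9,v10) [++-] → (-2.75757, 1.328, 0.0284762)–(-1.33319, 1.328, 0.5976)  len=1.5339
  (v7,v10,v8) [+-+] → (-1.33319, 1.328, 0.5976)–(-1.33319, 1.328, 0.142281)  len=0.4553
  (v8,v10,v11) [+--] → (-1.33319, 1.328, 0.142281)–(-1.33319, 1.328, -0.5976)  len=0.7399
  (v8,v11,v6) [+-+] → (-1.33319, 1.328, -0.5976)–(-1.63325, 1.328, -0.477699)  len=0.3231
  (v6,v11,v9) [+-+] → (-1.63325, 1.328, -0.477699)–(-2.75757, 1.328, -0.0284762)  len=1.2107
  (v9,v12,v10) [+--] → (-2.802, 1.328, 0)–(-2.75757, 1.328, 0.0284762)  len=0.0528
  (v11,v14,v9) [--+] → (-2.79313, 1.328, -0.0056846)–(-2.75757, 1.328, -0.0284762)  len=0.0422
  (v9,v14,v12) [+--] → (-2.79313, 1.328, -0.0056846)–(-2.802, 1.328, 0)  len=0.0105

Chained into 2 loop(s):
  loop 1: 6 segments, perimeter = 3.5856
  loop 2: 8 segments, perimeter = 4.3685
Total perimeter = 7.954


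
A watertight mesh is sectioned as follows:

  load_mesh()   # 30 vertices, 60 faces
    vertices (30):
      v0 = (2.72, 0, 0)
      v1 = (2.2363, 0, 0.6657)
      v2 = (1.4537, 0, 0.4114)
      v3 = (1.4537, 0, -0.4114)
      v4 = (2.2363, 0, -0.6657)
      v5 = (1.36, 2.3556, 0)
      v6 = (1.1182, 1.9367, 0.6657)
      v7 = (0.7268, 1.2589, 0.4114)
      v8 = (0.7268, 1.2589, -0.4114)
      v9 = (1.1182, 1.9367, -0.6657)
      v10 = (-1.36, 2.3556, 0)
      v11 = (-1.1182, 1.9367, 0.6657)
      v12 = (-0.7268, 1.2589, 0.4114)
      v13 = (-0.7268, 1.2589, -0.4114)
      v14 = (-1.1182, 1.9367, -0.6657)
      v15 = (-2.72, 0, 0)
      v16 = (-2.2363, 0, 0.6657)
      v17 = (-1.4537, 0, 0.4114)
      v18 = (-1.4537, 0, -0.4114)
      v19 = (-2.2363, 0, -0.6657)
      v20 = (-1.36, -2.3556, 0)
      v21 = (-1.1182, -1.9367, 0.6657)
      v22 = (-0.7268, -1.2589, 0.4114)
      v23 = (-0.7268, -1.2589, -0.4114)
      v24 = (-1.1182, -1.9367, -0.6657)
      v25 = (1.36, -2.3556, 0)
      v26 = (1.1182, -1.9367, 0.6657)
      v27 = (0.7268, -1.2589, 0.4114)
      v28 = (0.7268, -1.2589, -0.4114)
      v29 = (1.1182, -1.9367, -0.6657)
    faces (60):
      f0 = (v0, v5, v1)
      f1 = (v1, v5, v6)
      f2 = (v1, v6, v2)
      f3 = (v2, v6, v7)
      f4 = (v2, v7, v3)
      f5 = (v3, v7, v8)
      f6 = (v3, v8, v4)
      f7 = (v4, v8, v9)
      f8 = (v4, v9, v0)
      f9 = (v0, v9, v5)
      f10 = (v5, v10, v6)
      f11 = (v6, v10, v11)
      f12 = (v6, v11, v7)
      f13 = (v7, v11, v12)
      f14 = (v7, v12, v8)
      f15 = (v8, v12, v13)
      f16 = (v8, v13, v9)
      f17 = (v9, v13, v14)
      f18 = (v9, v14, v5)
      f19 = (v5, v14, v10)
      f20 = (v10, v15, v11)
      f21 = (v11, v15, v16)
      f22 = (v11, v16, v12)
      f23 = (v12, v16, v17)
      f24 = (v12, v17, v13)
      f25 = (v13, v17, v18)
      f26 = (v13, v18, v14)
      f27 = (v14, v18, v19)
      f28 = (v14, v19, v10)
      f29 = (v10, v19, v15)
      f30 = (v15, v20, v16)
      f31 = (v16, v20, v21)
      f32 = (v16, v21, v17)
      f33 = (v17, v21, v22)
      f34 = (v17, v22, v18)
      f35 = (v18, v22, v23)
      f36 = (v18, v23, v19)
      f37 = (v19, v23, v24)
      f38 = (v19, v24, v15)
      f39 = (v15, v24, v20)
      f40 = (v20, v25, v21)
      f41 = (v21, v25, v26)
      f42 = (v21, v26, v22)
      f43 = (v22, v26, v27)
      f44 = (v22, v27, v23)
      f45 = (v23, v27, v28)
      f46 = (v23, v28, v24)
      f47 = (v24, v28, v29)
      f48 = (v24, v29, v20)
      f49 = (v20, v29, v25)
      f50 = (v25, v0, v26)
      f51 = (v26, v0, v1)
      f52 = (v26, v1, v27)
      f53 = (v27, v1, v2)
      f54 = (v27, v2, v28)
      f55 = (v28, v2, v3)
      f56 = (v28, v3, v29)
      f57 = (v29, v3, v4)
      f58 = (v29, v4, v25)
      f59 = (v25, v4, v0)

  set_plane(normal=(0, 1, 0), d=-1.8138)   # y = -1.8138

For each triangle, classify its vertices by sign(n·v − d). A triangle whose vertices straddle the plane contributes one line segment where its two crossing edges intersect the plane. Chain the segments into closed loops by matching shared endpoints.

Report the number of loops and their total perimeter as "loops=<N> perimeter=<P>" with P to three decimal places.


Straddling triangles (18 of 60):
  (v15,v20,v16) [+-+] → (-1.67281, -1.8138, 0)–(-1.56155, -1.8138, 0.153114)  len=0.1893
  (v16,v20,v21) [+--] → (-1.56155, -1.8138, 0.153114)–(-1.18915, -1.8138, 0.6657)  len=0.6336
  (v16,v21,v17) [+-+] → (-1.18915, -1.8138, 0.6657)–(-1.13949, -1.8138, 0.649563)  len=0.0522
  (v17,v21,v22) [+-+] → (-1.13949, -1.8138, 0.649563)–(-1.04723, -1.8138, 0.61959)  len=0.0970
  (v19,v23,v24) [++-] → (-1.04723, -1.8138, -0.61959)–(-1.18915, -1.8138, -0.6657)  len=0.1492
  (v19,v24,v15) [+-+] → (-1.18915, -1.8138, -0.6657)–(-1.21985, -1.8138, -0.623456)  len=0.0522
  (v15,v24,v20) [+--] → (-1.21985, -1.8138, -0.623456)–(-1.67281, -1.8138, 0)  len=0.7706
  (v21,v26,v22) [--+] → (0.783661, -1.8138, 0.61959)–(-1.04723, -1.8138, 0.61959)  len=1.8309
  (v22,v26,v27) [+-+] → (0.783661, -1.8138, 0.61959)–(1.04723, -1.8138, 0.61959)  len=0.2636
  (v23,v28,v24) [++-] → (-0.783661, -1.8138, -0.61959)–(-1.04723, -1.8138, -0.61959)  len=0.2636
  (v24,v28,v29) [-+-] → (-0.783661, -1.8138, -0.61959)–(1.04723, -1.8138, -0.61959)  len=1.8309
  (v25,v0,v26) [-+-] → (1.67281, -1.8138, 0)–(1.21985, -1.8138, 0.623456)  len=0.7706
  (v26,v0,v1) [-++] → (1.21985, -1.8138, 0.623456)–(1.18915, -1.8138, 0.6657)  len=0.0522
  (v26,v1,v27) [-++] → (1.18915, -1.8138, 0.6657)–(1.04723, -1.8138, 0.61959)  len=0.1492
  (v28,v3,v29) [++-] → (1.13949, -1.8138, -0.649563)–(1.04723, -1.8138, -0.61959)  len=0.0970
  (v29,v3,v4) [-++] → (1.13949, -1.8138, -0.649563)–(1.18915, -1.8138, -0.6657)  len=0.0522
  (v29,v4,v25) [-+-] → (1.18915, -1.8138, -0.6657)–(1.56155, -1.8138, -0.153114)  len=0.6336
  (v25,v4,v0) [-++] → (1.56155, -1.8138, -0.153114)–(1.67281, -1.8138, 0)  len=0.1893

Chained into 1 loop(s):
  loop 1: 18 segments, perimeter = 8.0772
Total perimeter = 8.077

loops=1 perimeter=8.077


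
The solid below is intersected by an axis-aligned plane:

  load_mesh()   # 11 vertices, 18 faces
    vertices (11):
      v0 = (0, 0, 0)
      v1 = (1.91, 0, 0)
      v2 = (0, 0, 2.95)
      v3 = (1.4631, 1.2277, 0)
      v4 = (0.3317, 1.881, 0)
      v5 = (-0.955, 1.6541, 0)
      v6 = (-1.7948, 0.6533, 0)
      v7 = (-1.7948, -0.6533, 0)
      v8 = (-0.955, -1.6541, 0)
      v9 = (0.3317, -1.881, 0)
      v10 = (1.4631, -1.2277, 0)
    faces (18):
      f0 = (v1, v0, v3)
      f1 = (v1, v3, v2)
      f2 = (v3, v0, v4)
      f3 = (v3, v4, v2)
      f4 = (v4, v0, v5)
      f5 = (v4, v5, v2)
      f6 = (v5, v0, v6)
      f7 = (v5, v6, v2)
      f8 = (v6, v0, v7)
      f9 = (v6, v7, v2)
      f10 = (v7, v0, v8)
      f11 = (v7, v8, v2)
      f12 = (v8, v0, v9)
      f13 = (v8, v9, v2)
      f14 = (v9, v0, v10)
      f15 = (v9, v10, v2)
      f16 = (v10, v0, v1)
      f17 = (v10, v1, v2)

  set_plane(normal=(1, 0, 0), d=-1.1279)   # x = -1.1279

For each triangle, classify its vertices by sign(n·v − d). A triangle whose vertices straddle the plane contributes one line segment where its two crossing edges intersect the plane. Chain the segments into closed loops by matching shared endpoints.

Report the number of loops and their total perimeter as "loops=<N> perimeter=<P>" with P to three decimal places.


loops=1 perimeter=6.736

Straddling triangles (6 of 18):
  (v5,v0,v6) [++-] → (-1.1279, 0.410551, 0)–(-1.1279, 1.44805, 0)  len=1.0375
  (v5,v6,v2) [+-+] → (-1.1279, 1.44805, 0)–(-1.1279, 0.410551, 1.09614)  len=1.5093
  (v6,v0,v7) [-+-] → (-1.1279, 0.410551, 0)–(-1.1279, -0.410551, 0)  len=0.8211
  (v6,v7,v2) [--+] → (-1.1279, -0.410551, 1.09614)–(-1.1279, 0.410551, 1.09614)  len=0.8211
  (v7,v0,v8) [-++] → (-1.1279, -0.410551, 0)–(-1.1279, -1.44805, 0)  len=1.0375
  (v7,v8,v2) [-++] → (-1.1279, -1.44805, 0)–(-1.1279, -0.410551, 1.09614)  len=1.5093

Chained into 1 loop(s):
  loop 1: 6 segments, perimeter = 6.7358
Total perimeter = 6.736


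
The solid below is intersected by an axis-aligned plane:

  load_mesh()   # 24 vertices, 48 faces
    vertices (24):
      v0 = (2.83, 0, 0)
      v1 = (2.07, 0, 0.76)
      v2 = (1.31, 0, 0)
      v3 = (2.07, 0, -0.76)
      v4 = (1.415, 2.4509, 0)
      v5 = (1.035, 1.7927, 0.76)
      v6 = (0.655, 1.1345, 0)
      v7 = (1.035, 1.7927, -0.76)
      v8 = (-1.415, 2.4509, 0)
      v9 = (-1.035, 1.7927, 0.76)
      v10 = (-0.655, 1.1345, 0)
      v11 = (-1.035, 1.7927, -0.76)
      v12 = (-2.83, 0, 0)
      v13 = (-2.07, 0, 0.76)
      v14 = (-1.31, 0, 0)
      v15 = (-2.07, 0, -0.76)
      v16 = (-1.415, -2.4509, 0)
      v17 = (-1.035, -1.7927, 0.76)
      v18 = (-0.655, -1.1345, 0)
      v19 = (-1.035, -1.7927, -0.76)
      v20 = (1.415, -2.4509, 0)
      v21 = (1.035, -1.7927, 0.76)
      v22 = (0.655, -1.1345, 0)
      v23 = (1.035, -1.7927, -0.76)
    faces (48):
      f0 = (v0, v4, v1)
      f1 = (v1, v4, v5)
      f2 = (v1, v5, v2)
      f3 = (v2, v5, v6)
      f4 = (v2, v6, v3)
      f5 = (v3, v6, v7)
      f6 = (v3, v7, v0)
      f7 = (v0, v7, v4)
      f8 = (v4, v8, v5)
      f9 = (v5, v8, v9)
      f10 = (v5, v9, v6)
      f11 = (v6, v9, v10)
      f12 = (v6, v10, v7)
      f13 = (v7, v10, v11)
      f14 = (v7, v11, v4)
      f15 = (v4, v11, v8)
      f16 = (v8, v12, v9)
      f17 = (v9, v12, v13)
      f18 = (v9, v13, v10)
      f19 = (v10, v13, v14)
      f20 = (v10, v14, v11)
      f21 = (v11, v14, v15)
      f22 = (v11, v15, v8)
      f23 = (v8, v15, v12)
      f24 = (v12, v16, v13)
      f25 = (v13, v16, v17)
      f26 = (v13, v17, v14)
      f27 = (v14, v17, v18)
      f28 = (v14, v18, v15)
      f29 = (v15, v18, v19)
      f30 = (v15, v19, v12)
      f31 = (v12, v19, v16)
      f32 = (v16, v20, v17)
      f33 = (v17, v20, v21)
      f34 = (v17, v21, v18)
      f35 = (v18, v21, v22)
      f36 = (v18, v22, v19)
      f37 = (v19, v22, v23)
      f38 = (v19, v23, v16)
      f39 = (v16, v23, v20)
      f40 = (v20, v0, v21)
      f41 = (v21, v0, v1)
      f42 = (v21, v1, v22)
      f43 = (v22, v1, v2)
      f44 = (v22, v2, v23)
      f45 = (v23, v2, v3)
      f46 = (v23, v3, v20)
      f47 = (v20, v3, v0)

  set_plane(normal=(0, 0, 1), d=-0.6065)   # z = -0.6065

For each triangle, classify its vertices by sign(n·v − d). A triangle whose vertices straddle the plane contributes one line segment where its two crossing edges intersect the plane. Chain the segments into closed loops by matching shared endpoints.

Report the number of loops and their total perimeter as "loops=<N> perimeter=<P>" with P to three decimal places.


loops=2 perimeter=24.840

Straddling triangles (24 of 48):
  (v2,v6,v3) [++-] → (1.78421, 0.229139, -0.6065)–(1.9165, 0, -0.6065)  len=0.2646
  (v3,v6,v7) [-+-] → (1.78421, 0.229139, -0.6065)–(0.95825, 1.65976, -0.6065)  len=1.6519
  (v3,v7,v0) [--+] → (1.39754, 1.43062, -0.6065)–(2.2235, 0, -0.6065)  len=1.6519
  (v0,v7,v4) [+-+] → (1.39754, 1.43062, -0.6065)–(1.11175, 1.92564, -0.6065)  len=0.5716
  (v6,v10,v7) [++-] → (0.693664, 1.65976, -0.6065)–(0.95825, 1.65976, -0.6065)  len=0.2646
  (v7,v10,v11) [-+-] → (0.693664, 1.65976, -0.6065)–(-0.95825, 1.65976, -0.6065)  len=1.6519
  (v7,v11,v4) [--+] → (-0.540164, 1.92564, -0.6065)–(1.11175, 1.92564, -0.6065)  len=1.6519
  (v4,v11,v8) [+-+] → (-0.540164, 1.92564, -0.6065)–(-1.11175, 1.92564, -0.6065)  len=0.5716
  (v10,v14,v11) [++-] → (-1.09054, 1.43062, -0.6065)–(-0.95825, 1.65976, -0.6065)  len=0.2646
  (v11,v14,v15) [-+-] → (-1.09054, 1.43062, -0.6065)–(-1.9165, 0, -0.6065)  len=1.6519
  (v11,v15,v8) [--+] → (-1.93771, 0.495017, -0.6065)–(-1.11175, 1.92564, -0.6065)  len=1.6519
  (v8,v15,v12) [+-+] → (-1.93771, 0.495017, -0.6065)–(-2.2235, 0, -0.6065)  len=0.5716
  (v14,v18,v15) [++-] → (-1.78421, -0.229139, -0.6065)–(-1.9165, 0, -0.6065)  len=0.2646
  (v15,v18,v19) [-+-] → (-1.78421, -0.229139, -0.6065)–(-0.95825, -1.65976, -0.6065)  len=1.6519
  (v15,v19,v12) [--+] → (-1.39754, -1.43062, -0.6065)–(-2.2235, 0, -0.6065)  len=1.6519
  (v12,v19,v16) [+-+] → (-1.39754, -1.43062, -0.6065)–(-1.11175, -1.92564, -0.6065)  len=0.5716
  (v18,v22,v19) [++-] → (-0.693664, -1.65976, -0.6065)–(-0.95825, -1.65976, -0.6065)  len=0.2646
  (v19,v22,v23) [-+-] → (-0.693664, -1.65976, -0.6065)–(0.95825, -1.65976, -0.6065)  len=1.6519
  (v19,v23,v16) [--+] → (0.540164, -1.92564, -0.6065)–(-1.11175, -1.92564, -0.6065)  len=1.6519
  (v16,v23,v20) [+-+] → (0.540164, -1.92564, -0.6065)–(1.11175, -1.92564, -0.6065)  len=0.5716
  (v22,v2,v23) [++-] → (1.09054, -1.43062, -0.6065)–(0.95825, -1.65976, -0.6065)  len=0.2646
  (v23,v2,v3) [-+-] → (1.09054, -1.43062, -0.6065)–(1.9165, 0, -0.6065)  len=1.6519
  (v23,v3,v20) [--+] → (1.93771, -0.495017, -0.6065)–(1.11175, -1.92564, -0.6065)  len=1.6519
  (v20,v3,v0) [+-+] → (1.93771, -0.495017, -0.6065)–(2.2235, 0, -0.6065)  len=0.5716

Chained into 2 loop(s):
  loop 1: 12 segments, perimeter = 11.4991
  loop 2: 12 segments, perimeter = 13.3411
Total perimeter = 24.840
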